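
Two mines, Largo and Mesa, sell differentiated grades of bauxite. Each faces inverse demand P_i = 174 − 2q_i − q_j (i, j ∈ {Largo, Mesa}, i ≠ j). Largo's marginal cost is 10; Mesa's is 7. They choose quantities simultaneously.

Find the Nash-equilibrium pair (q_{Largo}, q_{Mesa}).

32.6, 33.6

Mine Largo's profit: π = q_{Largo}(174 − 2q_{Largo} − q_{Mesa}) − 10q_{Largo}.
∂π/∂q_{Largo} = 164 − 4q_{Largo} − q_{Mesa} = 0 ⇒ q_{Largo} = 41 − 0.25q_{Mesa}.
Similarly q_{Mesa} = 41.75 − 0.25q_{Largo}.
Substituting the second reaction function into the first: q_{Largo} = 41 − 0.25(41.75 − 0.25q_{Largo}), which gives 0.9375q_{Largo} = 30.5625 ⇒ q_{Largo} = 32.6.
Then q_{Mesa} = 41.75 − 0.25·32.6 = 33.6.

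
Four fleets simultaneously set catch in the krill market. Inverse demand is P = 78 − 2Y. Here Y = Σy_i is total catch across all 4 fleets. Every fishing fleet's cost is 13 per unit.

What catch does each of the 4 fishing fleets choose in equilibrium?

A representative fishing fleet's profit is π_i = y_i(78 − 2Y) − 13y_i, with Y = y_i + Σ_{j≠i} y_j.
First-order condition: 65 − 4y_i − 2Σ_{j≠i} y_j = 0.
Imposing symmetry (y_j = y for all j) turns Σ_{j≠i} y_j into 3y, so 65 = 10y and y = 6.5.

6.5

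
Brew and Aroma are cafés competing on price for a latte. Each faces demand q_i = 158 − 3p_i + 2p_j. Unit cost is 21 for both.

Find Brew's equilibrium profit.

3519.1875

Brew's profit: π = (p_{Brew} − 21)(158 − 3p_{Brew} + 2p_{Aroma}).
∂π/∂p_{Brew} = 221 − 6p_{Brew} + 2p_{Aroma} = 0 ⇒ p_{Brew} = 221/6 + (1/3)p_{Aroma}.
By symmetry p_{Aroma} = p_{Brew}; substituting into the reaction function, (2/3)p_{Brew} = 221/6 and p_{Brew} = 55.25.
q_{Brew} = 158 − 3·55.25 + 2·55.25 = 102.75.
Profit = (55.25 − 21)·102.75 = 3519.1875.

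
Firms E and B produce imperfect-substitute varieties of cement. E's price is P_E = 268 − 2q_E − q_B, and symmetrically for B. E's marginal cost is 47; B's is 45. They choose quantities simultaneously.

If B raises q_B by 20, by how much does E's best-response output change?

Firm E's profit: π = q_E(268 − 2q_E − q_B) − 47q_E.
∂π/∂q_E = 221 − 4q_E − q_B = 0 ⇒ q_E = 55.25 − 0.25q_B.
The reaction-function slope is −0.25, so a 20-unit rise in q_B moves q_E by −0.25 × 20 = −5. E's best response falls — the actions are strategic substitutes.

-5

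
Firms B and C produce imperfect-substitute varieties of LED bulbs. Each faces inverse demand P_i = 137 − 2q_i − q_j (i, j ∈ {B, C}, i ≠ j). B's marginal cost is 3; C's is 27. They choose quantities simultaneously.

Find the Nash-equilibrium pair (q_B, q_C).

28.4, 20.4

Firm B's profit: π = q_B(137 − 2q_B − q_C) − 3q_B.
∂π/∂q_B = 134 − 4q_B − q_C = 0 ⇒ q_B = 33.5 − 0.25q_C.
Similarly q_C = 27.5 − 0.25q_B.
Plugging q_C into B's best response: q_B = 33.5 − 0.25(27.5 − 0.25q_B) ⇒ 0.9375q_B = 26.625, so q_B = 28.4.
Then q_C = 27.5 − 0.25·28.4 = 20.4.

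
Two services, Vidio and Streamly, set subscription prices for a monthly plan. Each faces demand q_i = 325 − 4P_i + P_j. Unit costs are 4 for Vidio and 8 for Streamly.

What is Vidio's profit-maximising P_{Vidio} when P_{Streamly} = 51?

49

Vidio's profit: π = (P_{Vidio} − 4)(325 − 4P_{Vidio} + P_{Streamly}).
∂π/∂P_{Vidio} = 341 − 8P_{Vidio} + P_{Streamly} = 0 ⇒ P_{Vidio} = 42.625 + 0.125P_{Streamly}.
At P_{Streamly} = 51: P_{Vidio} = 42.625 + 0.125·51 = 49.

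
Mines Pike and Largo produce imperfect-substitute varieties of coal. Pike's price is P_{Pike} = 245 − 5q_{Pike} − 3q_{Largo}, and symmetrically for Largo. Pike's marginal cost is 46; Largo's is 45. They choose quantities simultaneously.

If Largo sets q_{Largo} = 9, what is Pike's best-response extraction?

Mine Pike's profit: π = q_{Pike}(245 − 5q_{Pike} − 3q_{Largo}) − 46q_{Pike}.
∂π/∂q_{Pike} = 199 − 10q_{Pike} − 3q_{Largo} = 0 ⇒ q_{Pike} = 19.9 − 0.3q_{Largo}.
At q_{Largo} = 9: q_{Pike} = 19.9 − 0.3·9 = 17.2.

17.2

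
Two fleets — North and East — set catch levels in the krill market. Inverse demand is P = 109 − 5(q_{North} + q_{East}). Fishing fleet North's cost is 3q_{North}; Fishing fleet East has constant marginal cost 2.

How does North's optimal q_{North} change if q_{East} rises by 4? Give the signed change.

Fishing fleet North's profit: π = q_{North}(109 − 5(q_{North} + q_{East})) − 3q_{North}.
∂π/∂q_{North} = 106 − 10q_{North} − 5q_{East} = 0, so q_{North} = 10.6 − 0.5q_{East}.
The reaction-function slope is −0.5, so a 4-unit rise in q_{East} moves q_{North} by −0.5 × 4 = −2. North's best response falls — the actions are strategic substitutes.

-2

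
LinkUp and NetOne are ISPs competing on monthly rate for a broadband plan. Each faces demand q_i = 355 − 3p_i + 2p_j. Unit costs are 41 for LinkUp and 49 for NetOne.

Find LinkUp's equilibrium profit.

LinkUp's profit: π = (p_{LinkUp} − 41)(355 − 3p_{LinkUp} + 2p_{NetOne}).
∂π/∂p_{LinkUp} = 478 − 6p_{LinkUp} + 2p_{NetOne} = 0 ⇒ p_{LinkUp} = 239/3 + (1/3)p_{NetOne}.
Similarly p_{NetOne} = 251/3 + (1/3)p_{LinkUp}.
Plugging p_{NetOne} into LinkUp's best response: p_{LinkUp} = 239/3 + (1/3)(251/3 + (1/3)p_{LinkUp}) ⇒ (8/9)p_{LinkUp} = 968/9, so p_{LinkUp} = 121.
Then p_{NetOne} = 251/3 + (1/3)·121 = 124.
q_{LinkUp} = 355 − 3·121 + 2·124 = 240.
Profit = (121 − 41)·240 = 19200.

19200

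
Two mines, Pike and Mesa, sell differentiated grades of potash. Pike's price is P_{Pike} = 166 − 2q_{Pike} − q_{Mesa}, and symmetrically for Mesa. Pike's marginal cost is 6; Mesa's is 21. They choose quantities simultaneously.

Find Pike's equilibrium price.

72

Mine Pike's profit: π = q_{Pike}(166 − 2q_{Pike} − q_{Mesa}) − 6q_{Pike}.
∂π/∂q_{Pike} = 160 − 4q_{Pike} − q_{Mesa} = 0 ⇒ q_{Pike} = 40 − 0.25q_{Mesa}.
Similarly q_{Mesa} = 36.25 − 0.25q_{Pike}.
Plugging q_{Mesa} into Pike's best response: q_{Pike} = 40 − 0.25(36.25 − 0.25q_{Pike}) ⇒ 0.9375q_{Pike} = 30.9375, so q_{Pike} = 33.
Then q_{Mesa} = 36.25 − 0.25·33 = 28.
P_{Pike} = 166 − 2·33 − 28 = 72.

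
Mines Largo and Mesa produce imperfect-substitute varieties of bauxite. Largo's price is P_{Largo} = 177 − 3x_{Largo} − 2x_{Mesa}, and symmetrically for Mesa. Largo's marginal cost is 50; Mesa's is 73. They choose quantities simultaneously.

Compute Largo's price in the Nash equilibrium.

Mine Largo's profit: π = x_{Largo}(177 − 3x_{Largo} − 2x_{Mesa}) − 50x_{Largo}.
∂π/∂x_{Largo} = 127 − 6x_{Largo} − 2x_{Mesa} = 0 ⇒ x_{Largo} = 127/6 − (1/3)x_{Mesa}.
Similarly x_{Mesa} = 52/3 − (1/3)x_{Largo}.
Plugging x_{Mesa} into Largo's best response: x_{Largo} = 127/6 − (1/3)(52/3 − (1/3)x_{Largo}) ⇒ (8/9)x_{Largo} = 277/18, so x_{Largo} = 17.3125.
Then x_{Mesa} = 52/3 − (1/3)·17.3125 = 11.5625.
P_{Largo} = 177 − 3·17.3125 − 2·11.5625 = 101.9375.

101.9375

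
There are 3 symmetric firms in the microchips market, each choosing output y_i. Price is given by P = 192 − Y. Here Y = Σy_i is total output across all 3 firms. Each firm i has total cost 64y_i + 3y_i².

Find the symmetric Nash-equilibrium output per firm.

A representative firm's profit is π_i = y_i(192 − Y) − 64y_i − 3y_i², with Y = y_i + Σ_{j≠i} y_j.
First-order condition: 128 − 8y_i − Σ_{j≠i} y_j = 0.
With identical firms, set every y_j = y: then 128 − 8y − 2y = 0, i.e. y = 128/10 = 12.8.

12.8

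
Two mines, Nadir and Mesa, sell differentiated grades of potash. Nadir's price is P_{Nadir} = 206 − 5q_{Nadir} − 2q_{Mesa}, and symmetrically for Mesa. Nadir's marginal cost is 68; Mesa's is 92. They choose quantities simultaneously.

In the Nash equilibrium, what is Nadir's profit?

720

Mine Nadir's profit: π = q_{Nadir}(206 − 5q_{Nadir} − 2q_{Mesa}) − 68q_{Nadir}.
∂π/∂q_{Nadir} = 138 − 10q_{Nadir} − 2q_{Mesa} = 0 ⇒ q_{Nadir} = 13.8 − 0.2q_{Mesa}.
Similarly q_{Mesa} = 11.4 − 0.2q_{Nadir}.
Solving the two reaction functions simultaneously: (1 − (−0.2)(−0.2))q_{Nadir} = 13.8 − 0.2·11.4, so 0.96q_{Nadir} = 11.52 and q_{Nadir} = 12.
Then q_{Mesa} = 11.4 − 0.2·12 = 9.
P_{Nadir} = 206 − 5·12 − 2·9 = 128.
Profit = (128 − 68)·12 = 720.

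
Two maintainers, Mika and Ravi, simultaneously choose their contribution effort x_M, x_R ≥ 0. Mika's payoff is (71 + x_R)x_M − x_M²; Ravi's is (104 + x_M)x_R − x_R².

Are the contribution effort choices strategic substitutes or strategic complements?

Expanding Mika's payoff: 71x_M + x_Rx_M − x_M².
∂π/∂x_M = 71 + x_R − 2x_M = 0, so x_M = 35.5 + 0.5x_R.
The best-response slope dx_M/dx_R = 0.5 > 0: the reaction function is upward-sloping, so the choices are strategic complements.

strategic complements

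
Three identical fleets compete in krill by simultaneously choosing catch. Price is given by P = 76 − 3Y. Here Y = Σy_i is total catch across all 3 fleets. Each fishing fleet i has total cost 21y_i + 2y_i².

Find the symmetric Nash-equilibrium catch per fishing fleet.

A representative fishing fleet's profit is π_i = y_i(76 − 3Y) − 21y_i − 2y_i², with Y = y_i + Σ_{j≠i} y_j.
First-order condition: 55 − 10y_i − 3Σ_{j≠i} y_j = 0.
In a symmetric equilibrium every fishing fleet chooses the same y, so Σ_{j≠i} y_j = 2y. The condition becomes 55 − 16y = 0, giving y = 55/16 = 3.4375.

3.4375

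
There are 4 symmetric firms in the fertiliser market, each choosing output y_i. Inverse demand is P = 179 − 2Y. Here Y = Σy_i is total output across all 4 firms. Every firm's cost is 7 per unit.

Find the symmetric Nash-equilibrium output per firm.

17.2

A representative firm's profit is π_i = y_i(179 − 2Y) − 7y_i, with Y = y_i + Σ_{j≠i} y_j.
First-order condition: 172 − 4y_i − 2Σ_{j≠i} y_j = 0.
Imposing symmetry (y_j = y for all j) turns Σ_{j≠i} y_j into 3y, so 172 = 10y and y = 17.2.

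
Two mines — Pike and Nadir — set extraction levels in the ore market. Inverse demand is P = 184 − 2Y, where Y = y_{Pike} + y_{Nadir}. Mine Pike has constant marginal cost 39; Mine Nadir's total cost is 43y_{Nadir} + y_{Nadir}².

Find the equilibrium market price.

97.8

Mine Pike's profit: π = y_{Pike}(184 − 2(y_{Pike} + y_{Nadir})) − 39y_{Pike}.
∂π/∂y_{Pike} = 145 − 4y_{Pike} − 2y_{Nadir} = 0, so y_{Pike} = 36.25 − 0.5y_{Nadir}.
For Nadir: ∂π/∂y_{Nadir} = 141 − 6y_{Nadir} − 2y_{Pike} = 0 ⇒ y_{Nadir} = 23.5 − (1/3)y_{Pike}.
Solving the two reaction functions simultaneously: (1 − (−0.5)(−1/3))y_{Pike} = 36.25 − 0.5·23.5, so (5/6)y_{Pike} = 24.5 and y_{Pike} = 29.4.
Then y_{Nadir} = 23.5 − (1/3)·29.4 = 13.7.
Equilibrium price: P = 184 − 2·43.1 = 97.8.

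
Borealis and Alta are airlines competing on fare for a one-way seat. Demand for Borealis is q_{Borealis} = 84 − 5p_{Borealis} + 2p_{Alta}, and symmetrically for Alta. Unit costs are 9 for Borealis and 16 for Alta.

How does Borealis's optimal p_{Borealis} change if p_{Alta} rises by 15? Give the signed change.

Borealis's profit: π = (p_{Borealis} − 9)(84 − 5p_{Borealis} + 2p_{Alta}).
∂π/∂p_{Borealis} = 129 − 10p_{Borealis} + 2p_{Alta} = 0 ⇒ p_{Borealis} = 12.9 + 0.2p_{Alta}.
The reaction-function slope is 0.2, so a 15-unit rise in p_{Alta} moves p_{Borealis} by 0.2 × 15 = 3. Borealis's best response rises — the actions are strategic complements.

3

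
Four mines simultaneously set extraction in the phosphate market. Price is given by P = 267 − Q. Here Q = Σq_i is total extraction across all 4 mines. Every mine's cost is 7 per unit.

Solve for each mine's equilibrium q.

52

A representative mine's profit is π_i = q_i(267 − Q) − 7q_i, with Q = q_i + Σ_{j≠i} q_j.
First-order condition: 260 − 2q_i − Σ_{j≠i} q_j = 0.
Imposing symmetry (q_j = q for all j) turns Σ_{j≠i} q_j into 3q, so 260 = 5q and q = 52.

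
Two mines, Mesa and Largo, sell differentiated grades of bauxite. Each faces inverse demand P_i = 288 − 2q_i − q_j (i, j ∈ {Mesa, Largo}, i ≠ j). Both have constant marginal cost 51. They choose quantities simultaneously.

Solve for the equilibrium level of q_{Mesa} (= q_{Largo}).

47.4

Mine Mesa's profit: π = q_{Mesa}(288 − 2q_{Mesa} − q_{Largo}) − 51q_{Mesa}.
∂π/∂q_{Mesa} = 237 − 4q_{Mesa} − q_{Largo} = 0 ⇒ q_{Mesa} = 59.25 − 0.25q_{Largo}.
The game is symmetric, so in equilibrium q_{Largo} = q_{Mesa}: the reaction function gives 1.25q_{Mesa} = 59.25, hence q_{Mesa} = 47.4.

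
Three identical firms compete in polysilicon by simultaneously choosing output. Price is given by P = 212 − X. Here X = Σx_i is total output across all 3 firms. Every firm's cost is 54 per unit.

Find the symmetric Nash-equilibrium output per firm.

A representative firm's profit is π_i = x_i(212 − X) − 54x_i, with X = x_i + Σ_{j≠i} x_j.
First-order condition: 158 − 2x_i − Σ_{j≠i} x_j = 0.
Imposing symmetry (x_j = x for all j) turns Σ_{j≠i} x_j into 2x, so 158 = 4x and x = 39.5.

39.5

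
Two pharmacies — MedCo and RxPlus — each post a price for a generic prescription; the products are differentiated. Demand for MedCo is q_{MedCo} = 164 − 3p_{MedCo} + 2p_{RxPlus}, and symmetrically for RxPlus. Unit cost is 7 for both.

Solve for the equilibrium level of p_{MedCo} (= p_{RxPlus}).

46.25

MedCo's profit: π = (p_{MedCo} − 7)(164 − 3p_{MedCo} + 2p_{RxPlus}).
∂π/∂p_{MedCo} = 185 − 6p_{MedCo} + 2p_{RxPlus} = 0 ⇒ p_{MedCo} = 185/6 + (1/3)p_{RxPlus}.
By symmetry p_{RxPlus} = p_{MedCo}; substituting into the reaction function, (2/3)p_{MedCo} = 185/6 and p_{MedCo} = 46.25.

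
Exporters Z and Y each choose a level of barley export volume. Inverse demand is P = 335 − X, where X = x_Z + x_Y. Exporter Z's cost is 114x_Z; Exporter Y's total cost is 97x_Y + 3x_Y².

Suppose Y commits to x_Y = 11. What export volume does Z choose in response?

105

Exporter Z's profit: π = x_Z(335 − (x_Z + x_Y)) − 114x_Z.
∂π/∂x_Z = 221 − 2x_Z − x_Y = 0, so x_Z = 110.5 − 0.5x_Y.
At x_Y = 11: x_Z = 110.5 − 0.5·11 = 105.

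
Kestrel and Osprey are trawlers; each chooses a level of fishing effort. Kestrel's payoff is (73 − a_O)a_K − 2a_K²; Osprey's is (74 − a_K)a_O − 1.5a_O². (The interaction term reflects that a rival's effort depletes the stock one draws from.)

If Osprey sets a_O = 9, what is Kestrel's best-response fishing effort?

Expanding Kestrel's payoff: 73a_K − a_Oa_K − 2a_K².
∂π/∂a_K = 73 − a_O − 4a_K = 0, so a_K = 18.25 − 0.25a_O.
At a_O = 9: a_K = 18.25 − 0.25·9 = 16.

16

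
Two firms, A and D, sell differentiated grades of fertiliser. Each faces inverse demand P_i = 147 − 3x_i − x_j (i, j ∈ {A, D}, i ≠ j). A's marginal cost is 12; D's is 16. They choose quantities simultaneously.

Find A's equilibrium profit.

Firm A's profit: π = x_A(147 − 3x_A − x_D) − 12x_A.
∂π/∂x_A = 135 − 6x_A − x_D = 0 ⇒ x_A = 22.5 − (1/6)x_D.
Similarly x_D = 131/6 − (1/6)x_A.
Solving the two reaction functions simultaneously: (1 − (−1/6)(−1/6))x_A = 22.5 − (1/6)·(131/6), so (35/36)x_A = 679/36 and x_A = 19.4.
Then x_D = 131/6 − (1/6)·19.4 = 18.6.
P_A = 147 − 3·19.4 − 18.6 = 70.2.
Profit = (70.2 − 12)·19.4 = 1129.08.

1129.08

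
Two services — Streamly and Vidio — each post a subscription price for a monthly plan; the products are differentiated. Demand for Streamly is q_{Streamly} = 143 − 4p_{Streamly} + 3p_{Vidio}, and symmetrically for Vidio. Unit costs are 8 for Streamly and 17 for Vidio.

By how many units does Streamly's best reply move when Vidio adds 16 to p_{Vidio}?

6

Streamly's profit: π = (p_{Streamly} − 8)(143 − 4p_{Streamly} + 3p_{Vidio}).
∂π/∂p_{Streamly} = 175 − 8p_{Streamly} + 3p_{Vidio} = 0 ⇒ p_{Streamly} = 21.875 + 0.375p_{Vidio}.
The reaction-function slope is 0.375, so a 16-unit rise in p_{Vidio} moves p_{Streamly} by 0.375 × 16 = 6. Streamly's best response rises — the actions are strategic complements.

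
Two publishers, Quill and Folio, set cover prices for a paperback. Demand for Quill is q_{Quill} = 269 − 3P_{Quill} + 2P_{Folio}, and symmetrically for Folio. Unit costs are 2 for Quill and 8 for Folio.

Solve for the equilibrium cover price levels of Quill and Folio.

69.875, 72.125

Quill's profit: π = (P_{Quill} − 2)(269 − 3P_{Quill} + 2P_{Folio}).
∂π/∂P_{Quill} = 275 − 6P_{Quill} + 2P_{Folio} = 0 ⇒ P_{Quill} = 275/6 + (1/3)P_{Folio}.
Similarly P_{Folio} = 293/6 + (1/3)P_{Quill}.
Solving the two reaction functions simultaneously: (1 − (1/3)(1/3))P_{Quill} = 275/6 + (1/3)·(293/6), so (8/9)P_{Quill} = 559/9 and P_{Quill} = 69.875.
Then P_{Folio} = 293/6 + (1/3)·69.875 = 72.125.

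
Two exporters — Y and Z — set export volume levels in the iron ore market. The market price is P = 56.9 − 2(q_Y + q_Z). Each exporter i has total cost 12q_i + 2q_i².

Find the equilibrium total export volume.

8.98

Exporter Y's profit: π = q_Y(56.9 − 2(q_Y + q_Z)) − 12q_Y − 2q_Y².
∂π/∂q_Y = 44.9 − 8q_Y − 2q_Z = 0, so q_Y = 5.6125 − 0.25q_Z.
The game is symmetric, so in equilibrium q_Z = q_Y: the reaction function gives 1.25q_Y = 5.6125, hence q_Y = 4.49.
Total export volume: 4.49 + 4.49 = 8.98.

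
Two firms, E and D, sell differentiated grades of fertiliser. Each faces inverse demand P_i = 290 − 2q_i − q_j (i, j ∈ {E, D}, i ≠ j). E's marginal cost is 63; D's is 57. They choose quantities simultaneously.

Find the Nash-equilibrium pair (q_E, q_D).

Firm E's profit: π = q_E(290 − 2q_E − q_D) − 63q_E.
∂π/∂q_E = 227 − 4q_E − q_D = 0 ⇒ q_E = 56.75 − 0.25q_D.
Similarly q_D = 58.25 − 0.25q_E.
Solving the two reaction functions simultaneously: (1 − (−0.25)(−0.25))q_E = 56.75 − 0.25·58.25, so 0.9375q_E = 42.1875 and q_E = 45.
Then q_D = 58.25 − 0.25·45 = 47.

45, 47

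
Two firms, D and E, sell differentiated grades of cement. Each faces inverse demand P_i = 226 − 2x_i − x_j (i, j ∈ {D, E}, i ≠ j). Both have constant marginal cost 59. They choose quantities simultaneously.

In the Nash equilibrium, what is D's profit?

2231.12

Firm D's profit: π = x_D(226 − 2x_D − x_E) − 59x_D.
∂π/∂x_D = 167 − 4x_D − x_E = 0 ⇒ x_D = 41.75 − 0.25x_E.
By symmetry x_E = x_D; substituting into the reaction function, 1.25x_D = 41.75 and x_D = 33.4.
P_D = 226 − 2·33.4 − 33.4 = 125.8.
Profit = (125.8 − 59)·33.4 = 2231.12.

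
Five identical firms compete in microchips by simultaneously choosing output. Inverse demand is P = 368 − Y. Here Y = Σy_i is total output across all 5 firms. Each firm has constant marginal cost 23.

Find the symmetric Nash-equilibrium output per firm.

A representative firm's profit is π_i = y_i(368 − Y) − 23y_i, with Y = y_i + Σ_{j≠i} y_j.
First-order condition: 345 − 2y_i − Σ_{j≠i} y_j = 0.
With identical firms, set every y_j = y: then 345 − 2y − 4y = 0, i.e. y = 345/6 = 57.5.

57.5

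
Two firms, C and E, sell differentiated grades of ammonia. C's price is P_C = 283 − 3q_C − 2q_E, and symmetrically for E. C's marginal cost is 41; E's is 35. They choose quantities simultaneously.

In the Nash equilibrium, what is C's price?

Firm C's profit: π = q_C(283 − 3q_C − 2q_E) − 41q_C.
∂π/∂q_C = 242 − 6q_C − 2q_E = 0 ⇒ q_C = 121/3 − (1/3)q_E.
Similarly q_E = 124/3 − (1/3)q_C.
Solving the two reaction functions simultaneously: (1 − (−1/3)(−1/3))q_C = 121/3 − (1/3)·(124/3), so (8/9)q_C = 239/9 and q_C = 29.875.
Then q_E = 124/3 − (1/3)·29.875 = 31.375.
P_C = 283 − 3·29.875 − 2·31.375 = 130.625.

130.625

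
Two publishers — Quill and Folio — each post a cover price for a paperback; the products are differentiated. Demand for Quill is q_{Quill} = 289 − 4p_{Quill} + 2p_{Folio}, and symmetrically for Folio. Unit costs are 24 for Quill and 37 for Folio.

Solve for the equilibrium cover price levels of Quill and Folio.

Quill's profit: π = (p_{Quill} − 24)(289 − 4p_{Quill} + 2p_{Folio}).
∂π/∂p_{Quill} = 385 − 8p_{Quill} + 2p_{Folio} = 0 ⇒ p_{Quill} = 48.125 + 0.25p_{Folio}.
Similarly p_{Folio} = 54.625 + 0.25p_{Quill}.
Substituting the second reaction function into the first: p_{Quill} = 48.125 + 0.25(54.625 + 0.25p_{Quill}), which gives 0.9375p_{Quill} = 1977/32 ⇒ p_{Quill} = 65.9.
Then p_{Folio} = 54.625 + 0.25·65.9 = 71.1.

65.9, 71.1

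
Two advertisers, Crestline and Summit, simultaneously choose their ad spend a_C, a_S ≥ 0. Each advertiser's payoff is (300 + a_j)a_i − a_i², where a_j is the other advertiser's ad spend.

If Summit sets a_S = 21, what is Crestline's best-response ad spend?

Crestline's payoff is (300 + a_S)a_C − a_C².
∂π/∂a_C = 300 + a_S − 2a_C = 0, so a_C = 150 + 0.5a_S.
At a_S = 21: a_C = 150 + 0.5·21 = 160.5.

160.5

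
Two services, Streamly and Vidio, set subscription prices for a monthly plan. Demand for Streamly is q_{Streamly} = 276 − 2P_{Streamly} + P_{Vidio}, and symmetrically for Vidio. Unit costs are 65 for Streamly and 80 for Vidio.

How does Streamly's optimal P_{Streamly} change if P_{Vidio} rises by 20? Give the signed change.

Streamly's profit: π = (P_{Streamly} − 65)(276 − 2P_{Streamly} + P_{Vidio}).
∂π/∂P_{Streamly} = 406 − 4P_{Streamly} + P_{Vidio} = 0 ⇒ P_{Streamly} = 101.5 + 0.25P_{Vidio}.
The reaction-function slope is 0.25, so a 20-unit rise in P_{Vidio} moves P_{Streamly} by 0.25 × 20 = 5. Streamly's best response rises — the actions are strategic complements.

5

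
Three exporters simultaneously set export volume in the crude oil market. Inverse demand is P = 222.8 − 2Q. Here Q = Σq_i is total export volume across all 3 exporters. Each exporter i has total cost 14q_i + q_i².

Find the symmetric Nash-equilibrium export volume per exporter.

A representative exporter's profit is π_i = q_i(222.8 − 2Q) − 14q_i − q_i², with Q = q_i + Σ_{j≠i} q_j.
First-order condition: 208.8 − 6q_i − 2Σ_{j≠i} q_j = 0.
With identical exporters, set every q_j = q: then 208.8 − 6q − 4q = 0, i.e. q = 208.8/10 = 20.88.

20.88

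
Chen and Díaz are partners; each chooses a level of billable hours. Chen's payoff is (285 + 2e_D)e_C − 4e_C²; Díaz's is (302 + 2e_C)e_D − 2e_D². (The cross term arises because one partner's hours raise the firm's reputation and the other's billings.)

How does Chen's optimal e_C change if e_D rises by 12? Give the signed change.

Expanding Chen's payoff: 285e_C + 2e_De_C − 4e_C².
∂π/∂e_C = 285 + 2e_D − 8e_C = 0, so e_C = 35.625 + 0.25e_D.
The reaction-function slope is 0.25, so a 12-unit rise in e_D moves e_C by 0.25 × 12 = 3. Chen's best response rises — the actions are strategic complements.

3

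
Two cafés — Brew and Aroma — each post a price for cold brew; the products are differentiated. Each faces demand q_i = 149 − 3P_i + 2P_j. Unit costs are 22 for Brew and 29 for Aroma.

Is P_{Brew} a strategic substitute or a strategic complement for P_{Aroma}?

Brew's profit: π = (P_{Brew} − 22)(149 − 3P_{Brew} + 2P_{Aroma}).
∂π/∂P_{Brew} = 215 − 6P_{Brew} + 2P_{Aroma} = 0 ⇒ P_{Brew} = 215/6 + (1/3)P_{Aroma}.
The best-response slope dP_{Brew}/dP_{Aroma} = 1/3 > 0: the reaction function is upward-sloping, so the choices are strategic complements.

strategic complements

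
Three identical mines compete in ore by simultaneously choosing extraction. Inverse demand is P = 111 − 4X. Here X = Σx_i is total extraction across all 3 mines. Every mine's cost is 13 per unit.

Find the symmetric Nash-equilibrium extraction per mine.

A representative mine's profit is π_i = x_i(111 − 4X) − 13x_i, with X = x_i + Σ_{j≠i} x_j.
First-order condition: 98 − 8x_i − 4Σ_{j≠i} x_j = 0.
Imposing symmetry (x_j = x for all j) turns Σ_{j≠i} x_j into 2x, so 98 = 16x and x = 6.125.

6.125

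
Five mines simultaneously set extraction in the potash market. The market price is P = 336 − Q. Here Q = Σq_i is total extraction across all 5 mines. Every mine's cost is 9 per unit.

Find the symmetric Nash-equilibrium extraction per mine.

54.5

A representative mine's profit is π_i = q_i(336 − Q) − 9q_i, with Q = q_i + Σ_{j≠i} q_j.
First-order condition: 327 − 2q_i − Σ_{j≠i} q_j = 0.
In a symmetric equilibrium every mine chooses the same q, so Σ_{j≠i} q_j = 4q. The condition becomes 327 − 6q = 0, giving q = 327/6 = 54.5.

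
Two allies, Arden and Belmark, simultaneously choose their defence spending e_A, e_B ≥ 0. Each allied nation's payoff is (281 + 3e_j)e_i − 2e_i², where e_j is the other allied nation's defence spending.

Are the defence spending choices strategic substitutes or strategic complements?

strategic complements

Arden's payoff is (281 + 3e_B)e_A − 2e_A².
∂π/∂e_A = 281 + 3e_B − 4e_A = 0, so e_A = 70.25 + 0.75e_B.
The best-response slope de_A/de_B = 0.75 > 0: the reaction function is upward-sloping, so the choices are strategic complements.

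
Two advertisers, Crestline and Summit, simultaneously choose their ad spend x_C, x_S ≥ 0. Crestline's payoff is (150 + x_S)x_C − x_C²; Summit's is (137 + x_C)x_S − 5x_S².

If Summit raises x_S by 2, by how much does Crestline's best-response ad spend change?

1

Expanding Crestline's payoff: 150x_C + x_Sx_C − x_C².
∂π/∂x_C = 150 + x_S − 2x_C = 0, so x_C = 75 + 0.5x_S.
The reaction-function slope is 0.5, so a 2-unit rise in x_S moves x_C by 0.5 × 2 = 1. Crestline's best response rises — the actions are strategic complements.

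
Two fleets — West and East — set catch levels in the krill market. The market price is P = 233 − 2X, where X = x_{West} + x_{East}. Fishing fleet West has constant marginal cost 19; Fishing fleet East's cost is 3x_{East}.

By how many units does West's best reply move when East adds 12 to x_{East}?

Fishing fleet West's profit: π = x_{West}(233 − 2(x_{West} + x_{East})) − 19x_{West}.
∂π/∂x_{West} = 214 − 4x_{West} − 2x_{East} = 0, so x_{West} = 53.5 − 0.5x_{East}.
The reaction-function slope is −0.5, so a 12-unit rise in x_{East} moves x_{West} by −0.5 × 12 = −6. West's best response falls — the actions are strategic substitutes.

-6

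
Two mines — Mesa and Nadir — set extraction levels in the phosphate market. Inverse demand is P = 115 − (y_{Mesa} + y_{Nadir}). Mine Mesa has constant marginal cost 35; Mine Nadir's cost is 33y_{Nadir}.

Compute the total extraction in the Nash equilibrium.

Mine Mesa's profit: π = y_{Mesa}(115 − (y_{Mesa} + y_{Nadir})) − 35y_{Mesa}.
∂π/∂y_{Mesa} = 80 − 2y_{Mesa} − y_{Nadir} = 0, so y_{Mesa} = 40 − 0.5y_{Nadir}.
By the same steps for Nadir: y_{Nadir} = 41 − 0.5y_{Mesa}.
Substituting the second reaction function into the first: y_{Mesa} = 40 − 0.5(41 − 0.5y_{Mesa}), which gives 0.75y_{Mesa} = 19.5 ⇒ y_{Mesa} = 26.
Then y_{Nadir} = 41 − 0.5·26 = 28.
Total extraction: 26 + 28 = 54.

54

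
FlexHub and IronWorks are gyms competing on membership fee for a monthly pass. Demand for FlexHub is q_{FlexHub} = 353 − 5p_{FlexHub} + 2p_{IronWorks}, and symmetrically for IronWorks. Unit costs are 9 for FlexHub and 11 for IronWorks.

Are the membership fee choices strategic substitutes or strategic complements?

FlexHub's profit: π = (p_{FlexHub} − 9)(353 − 5p_{FlexHub} + 2p_{IronWorks}).
∂π/∂p_{FlexHub} = 398 − 10p_{FlexHub} + 2p_{IronWorks} = 0 ⇒ p_{FlexHub} = 39.8 + 0.2p_{IronWorks}.
The best-response slope dp_{FlexHub}/dp_{IronWorks} = 0.2 > 0: the reaction function is upward-sloping, so the choices are strategic complements.

strategic complements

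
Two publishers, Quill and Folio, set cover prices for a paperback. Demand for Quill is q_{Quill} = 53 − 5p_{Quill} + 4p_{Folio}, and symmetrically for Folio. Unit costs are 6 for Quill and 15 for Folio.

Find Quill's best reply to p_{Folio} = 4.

9.9

Quill's profit: π = (p_{Quill} − 6)(53 − 5p_{Quill} + 4p_{Folio}).
∂π/∂p_{Quill} = 83 − 10p_{Quill} + 4p_{Folio} = 0 ⇒ p_{Quill} = 8.3 + 0.4p_{Folio}.
At p_{Folio} = 4: p_{Quill} = 8.3 + 0.4·4 = 9.9.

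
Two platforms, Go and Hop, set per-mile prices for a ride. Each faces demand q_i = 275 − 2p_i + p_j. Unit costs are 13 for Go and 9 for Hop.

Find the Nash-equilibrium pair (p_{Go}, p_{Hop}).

99.8, 98.2

Go's profit: π = (p_{Go} − 13)(275 − 2p_{Go} + p_{Hop}).
∂π/∂p_{Go} = 301 − 4p_{Go} + p_{Hop} = 0 ⇒ p_{Go} = 75.25 + 0.25p_{Hop}.
Similarly p_{Hop} = 73.25 + 0.25p_{Go}.
Solving the two reaction functions simultaneously: (1 − (0.25)(0.25))p_{Go} = 75.25 + 0.25·73.25, so 0.9375p_{Go} = 93.5625 and p_{Go} = 99.8.
Then p_{Hop} = 73.25 + 0.25·99.8 = 98.2.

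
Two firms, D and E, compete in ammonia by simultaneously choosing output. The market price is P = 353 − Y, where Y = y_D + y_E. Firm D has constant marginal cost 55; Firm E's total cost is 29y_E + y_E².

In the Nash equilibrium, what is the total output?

Firm D's profit: π = y_D(353 − (y_D + y_E)) − 55y_D.
∂π/∂y_D = 298 − 2y_D − y_E = 0, so y_D = 149 − 0.5y_E.
For E: ∂π/∂y_E = 324 − 4y_E − y_D = 0 ⇒ y_E = 81 − 0.25y_D.
Solving the two reaction functions simultaneously: (1 − (−0.5)(−0.25))y_D = 149 − 0.5·81, so 0.875y_D = 108.5 and y_D = 124.
Then y_E = 81 − 0.25·124 = 50.
Total output: 124 + 50 = 174.

174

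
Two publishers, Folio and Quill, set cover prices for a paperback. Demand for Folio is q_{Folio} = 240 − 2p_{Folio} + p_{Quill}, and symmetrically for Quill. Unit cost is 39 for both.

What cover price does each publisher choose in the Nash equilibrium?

Folio's profit: π = (p_{Folio} − 39)(240 − 2p_{Folio} + p_{Quill}).
∂π/∂p_{Folio} = 318 − 4p_{Folio} + p_{Quill} = 0 ⇒ p_{Folio} = 79.5 + 0.25p_{Quill}.
Setting p_{Folio} = p_{Quill} in the reaction function: p_{Folio} = 79.5 + 0.25p_{Folio}, so p_{Folio} = 79.5 / 0.75 = 106.

106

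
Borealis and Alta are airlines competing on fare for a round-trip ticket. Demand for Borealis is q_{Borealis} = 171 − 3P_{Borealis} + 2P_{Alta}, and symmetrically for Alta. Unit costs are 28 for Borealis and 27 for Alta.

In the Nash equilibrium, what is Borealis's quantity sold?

106.6875

Borealis's profit: π = (P_{Borealis} − 28)(171 − 3P_{Borealis} + 2P_{Alta}).
∂π/∂P_{Borealis} = 255 − 6P_{Borealis} + 2P_{Alta} = 0 ⇒ P_{Borealis} = 42.5 + (1/3)P_{Alta}.
Similarly P_{Alta} = 42 + (1/3)P_{Borealis}.
Plugging P_{Alta} into Borealis's best response: P_{Borealis} = 42.5 + (1/3)(42 + (1/3)P_{Borealis}) ⇒ (8/9)P_{Borealis} = 56.5, so P_{Borealis} = 63.5625.
Then P_{Alta} = 42 + (1/3)·63.5625 = 63.1875.
q_{Borealis} = 171 − 3·63.5625 + 2·63.1875 = 106.6875.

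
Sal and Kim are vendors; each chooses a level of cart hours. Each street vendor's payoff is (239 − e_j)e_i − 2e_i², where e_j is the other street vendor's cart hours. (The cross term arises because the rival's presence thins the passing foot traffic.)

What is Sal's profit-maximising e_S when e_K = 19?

55

Sal's payoff is (239 − e_K)e_S − 2e_S².
∂π/∂e_S = 239 − e_K − 4e_S = 0, so e_S = 59.75 − 0.25e_K.
At e_K = 19: e_S = 59.75 − 0.25·19 = 55.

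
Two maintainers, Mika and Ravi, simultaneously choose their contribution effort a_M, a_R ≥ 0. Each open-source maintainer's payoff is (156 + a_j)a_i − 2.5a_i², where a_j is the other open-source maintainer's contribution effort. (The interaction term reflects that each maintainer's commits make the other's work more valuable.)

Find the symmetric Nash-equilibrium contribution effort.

Mika's payoff is (156 + a_R)a_M − 2.5a_M².
∂π/∂a_M = 156 + a_R − 5a_M = 0, so a_M = 31.2 + 0.2a_R.
By symmetry a_R = a_M; substituting into the reaction function, 0.8a_M = 31.2 and a_M = 39.

39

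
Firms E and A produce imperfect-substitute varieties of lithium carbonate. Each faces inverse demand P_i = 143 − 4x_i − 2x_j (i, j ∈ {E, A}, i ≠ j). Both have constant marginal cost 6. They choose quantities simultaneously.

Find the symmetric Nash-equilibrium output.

Firm E's profit: π = x_E(143 − 4x_E − 2x_A) − 6x_E.
∂π/∂x_E = 137 − 8x_E − 2x_A = 0 ⇒ x_E = 17.125 − 0.25x_A.
By symmetry x_A = x_E; substituting into the reaction function, 1.25x_E = 17.125 and x_E = 13.7.

13.7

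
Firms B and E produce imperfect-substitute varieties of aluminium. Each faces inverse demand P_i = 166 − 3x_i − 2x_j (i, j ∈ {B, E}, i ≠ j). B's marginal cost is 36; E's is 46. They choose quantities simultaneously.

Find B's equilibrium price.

Firm B's profit: π = x_B(166 − 3x_B − 2x_E) − 36x_B.
∂π/∂x_B = 130 − 6x_B − 2x_E = 0 ⇒ x_B = 65/3 − (1/3)x_E.
Similarly x_E = 20 − (1/3)x_B.
Plugging x_E into B's best response: x_B = 65/3 − (1/3)(20 − (1/3)x_B) ⇒ (8/9)x_B = 15, so x_B = 16.875.
Then x_E = 20 − (1/3)·16.875 = 14.375.
P_B = 166 − 3·16.875 − 2·14.375 = 86.625.

86.625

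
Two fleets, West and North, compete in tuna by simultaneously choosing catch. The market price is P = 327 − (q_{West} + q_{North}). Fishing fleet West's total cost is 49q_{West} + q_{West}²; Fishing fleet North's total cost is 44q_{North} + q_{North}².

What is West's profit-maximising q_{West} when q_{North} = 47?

57.75

Fishing fleet West's profit: π = q_{West}(327 − (q_{West} + q_{North})) − 49q_{West} − q_{West}².
∂π/∂q_{West} = 278 − 4q_{West} − q_{North} = 0, so q_{West} = 69.5 − 0.25q_{North}.
At q_{North} = 47: q_{West} = 69.5 − 0.25·47 = 57.75.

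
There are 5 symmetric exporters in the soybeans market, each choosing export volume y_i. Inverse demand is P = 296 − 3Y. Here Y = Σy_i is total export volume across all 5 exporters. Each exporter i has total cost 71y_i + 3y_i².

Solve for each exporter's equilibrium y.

9.375

A representative exporter's profit is π_i = y_i(296 − 3Y) − 71y_i − 3y_i², with Y = y_i + Σ_{j≠i} y_j.
First-order condition: 225 − 12y_i − 3Σ_{j≠i} y_j = 0.
In a symmetric equilibrium every exporter chooses the same y, so Σ_{j≠i} y_j = 4y. The condition becomes 225 − 24y = 0, giving y = 225/24 = 9.375.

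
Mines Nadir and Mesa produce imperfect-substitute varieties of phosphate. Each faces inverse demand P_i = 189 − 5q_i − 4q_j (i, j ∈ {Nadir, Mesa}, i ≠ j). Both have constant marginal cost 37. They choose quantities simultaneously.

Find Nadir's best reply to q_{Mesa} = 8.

Mine Nadir's profit: π = q_{Nadir}(189 − 5q_{Nadir} − 4q_{Mesa}) − 37q_{Nadir}.
∂π/∂q_{Nadir} = 152 − 10q_{Nadir} − 4q_{Mesa} = 0 ⇒ q_{Nadir} = 15.2 − 0.4q_{Mesa}.
At q_{Mesa} = 8: q_{Nadir} = 15.2 − 0.4·8 = 12.

12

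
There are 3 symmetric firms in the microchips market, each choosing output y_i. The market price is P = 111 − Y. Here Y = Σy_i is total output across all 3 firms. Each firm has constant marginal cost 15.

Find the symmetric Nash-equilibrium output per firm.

24

A representative firm's profit is π_i = y_i(111 − Y) − 15y_i, with Y = y_i + Σ_{j≠i} y_j.
First-order condition: 96 − 2y_i − Σ_{j≠i} y_j = 0.
With identical firms, set every y_j = y: then 96 − 2y − 2y = 0, i.e. y = 96/4 = 24.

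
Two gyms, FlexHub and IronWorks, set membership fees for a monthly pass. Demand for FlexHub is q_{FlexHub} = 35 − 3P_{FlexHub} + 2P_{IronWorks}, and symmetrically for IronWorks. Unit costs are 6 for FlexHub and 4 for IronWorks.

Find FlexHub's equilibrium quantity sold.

20.625

FlexHub's profit: π = (P_{FlexHub} − 6)(35 − 3P_{FlexHub} + 2P_{IronWorks}).
∂π/∂P_{FlexHub} = 53 − 6P_{FlexHub} + 2P_{IronWorks} = 0 ⇒ P_{FlexHub} = 53/6 + (1/3)P_{IronWorks}.
Similarly P_{IronWorks} = 47/6 + (1/3)P_{FlexHub}.
Solving the two reaction functions simultaneously: (1 − (1/3)(1/3))P_{FlexHub} = 53/6 + (1/3)·(47/6), so (8/9)P_{FlexHub} = 103/9 and P_{FlexHub} = 12.875.
Then P_{IronWorks} = 47/6 + (1/3)·12.875 = 12.125.
q_{FlexHub} = 35 − 3·12.875 + 2·12.125 = 20.625.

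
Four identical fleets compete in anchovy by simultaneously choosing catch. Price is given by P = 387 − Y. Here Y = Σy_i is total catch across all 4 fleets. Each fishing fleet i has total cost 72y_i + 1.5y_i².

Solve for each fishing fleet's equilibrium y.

39.375

A representative fishing fleet's profit is π_i = y_i(387 − Y) − 72y_i − 1.5y_i², with Y = y_i + Σ_{j≠i} y_j.
First-order condition: 315 − 5y_i − Σ_{j≠i} y_j = 0.
Imposing symmetry (y_j = y for all j) turns Σ_{j≠i} y_j into 3y, so 315 = 8y and y = 39.375.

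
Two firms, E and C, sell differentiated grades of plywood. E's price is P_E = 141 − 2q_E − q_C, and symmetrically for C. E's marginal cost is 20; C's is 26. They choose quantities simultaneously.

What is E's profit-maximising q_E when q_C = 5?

Firm E's profit: π = q_E(141 − 2q_E − q_C) − 20q_E.
∂π/∂q_E = 121 − 4q_E − q_C = 0 ⇒ q_E = 30.25 − 0.25q_C.
At q_C = 5: q_E = 30.25 − 0.25·5 = 29.

29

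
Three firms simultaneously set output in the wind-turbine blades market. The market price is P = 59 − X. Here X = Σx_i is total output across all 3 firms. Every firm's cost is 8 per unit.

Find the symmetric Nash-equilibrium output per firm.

12.75

A representative firm's profit is π_i = x_i(59 − X) − 8x_i, with X = x_i + Σ_{j≠i} x_j.
First-order condition: 51 − 2x_i − Σ_{j≠i} x_j = 0.
With identical firms, set every x_j = x: then 51 − 2x − 2x = 0, i.e. x = 51/4 = 12.75.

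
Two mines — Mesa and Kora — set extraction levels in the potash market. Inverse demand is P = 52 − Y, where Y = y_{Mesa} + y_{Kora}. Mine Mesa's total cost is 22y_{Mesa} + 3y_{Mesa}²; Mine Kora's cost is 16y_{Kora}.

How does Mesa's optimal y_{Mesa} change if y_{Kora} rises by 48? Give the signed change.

Mine Mesa's profit: π = y_{Mesa}(52 − (y_{Mesa} + y_{Kora})) − 22y_{Mesa} − 3y_{Mesa}².
∂π/∂y_{Mesa} = 30 − 8y_{Mesa} − y_{Kora} = 0, so y_{Mesa} = 3.75 − 0.125y_{Kora}.
The reaction-function slope is −0.125, so a 48-unit rise in y_{Kora} moves y_{Mesa} by −0.125 × 48 = −6. Mesa's best response falls — the actions are strategic substitutes.

-6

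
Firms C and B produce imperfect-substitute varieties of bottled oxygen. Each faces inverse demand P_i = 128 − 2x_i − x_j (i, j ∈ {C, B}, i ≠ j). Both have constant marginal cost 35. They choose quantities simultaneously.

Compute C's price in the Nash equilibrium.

Firm C's profit: π = x_C(128 − 2x_C − x_B) − 35x_C.
∂π/∂x_C = 93 − 4x_C − x_B = 0 ⇒ x_C = 23.25 − 0.25x_B.
The game is symmetric, so in equilibrium x_B = x_C: the reaction function gives 1.25x_C = 23.25, hence x_C = 18.6.
P_C = 128 − 2·18.6 − 18.6 = 72.2.

72.2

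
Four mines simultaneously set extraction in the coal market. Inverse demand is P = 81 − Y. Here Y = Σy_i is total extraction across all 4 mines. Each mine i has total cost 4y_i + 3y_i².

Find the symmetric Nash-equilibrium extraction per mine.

A representative mine's profit is π_i = y_i(81 − Y) − 4y_i − 3y_i², with Y = y_i + Σ_{j≠i} y_j.
First-order condition: 77 − 8y_i − Σ_{j≠i} y_j = 0.
Imposing symmetry (y_j = y for all j) turns Σ_{j≠i} y_j into 3y, so 77 = 11y and y = 7.

7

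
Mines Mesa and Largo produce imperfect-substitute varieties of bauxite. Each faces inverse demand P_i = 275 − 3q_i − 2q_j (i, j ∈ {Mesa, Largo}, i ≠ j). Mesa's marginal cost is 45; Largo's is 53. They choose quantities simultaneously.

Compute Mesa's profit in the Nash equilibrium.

2566.6875

Mine Mesa's profit: π = q_{Mesa}(275 − 3q_{Mesa} − 2q_{Largo}) − 45q_{Mesa}.
∂π/∂q_{Mesa} = 230 − 6q_{Mesa} − 2q_{Largo} = 0 ⇒ q_{Mesa} = 115/3 − (1/3)q_{Largo}.
Similarly q_{Largo} = 37 − (1/3)q_{Mesa}.
Solving the two reaction functions simultaneously: (1 − (−1/3)(−1/3))q_{Mesa} = 115/3 − (1/3)·37, so (8/9)q_{Mesa} = 26 and q_{Mesa} = 29.25.
Then q_{Largo} = 37 − (1/3)·29.25 = 27.25.
P_{Mesa} = 275 − 3·29.25 − 2·27.25 = 132.75.
Profit = (132.75 − 45)·29.25 = 2566.6875.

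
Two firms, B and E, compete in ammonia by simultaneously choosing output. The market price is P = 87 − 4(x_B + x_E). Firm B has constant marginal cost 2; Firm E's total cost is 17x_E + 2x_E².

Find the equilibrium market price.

Firm B's profit: π = x_B(87 − 4(x_B + x_E)) − 2x_B.
∂π/∂x_B = 85 − 8x_B − 4x_E = 0, so x_B = 10.625 − 0.5x_E.
For E: ∂π/∂x_E = 70 − 12x_E − 4x_B = 0 ⇒ x_E = 35/6 − (1/3)x_B.
Substituting the second reaction function into the first: x_B = 10.625 − 0.5(35/6 − (1/3)x_B), which gives (5/6)x_B = 185/24 ⇒ x_B = 9.25.
Then x_E = 35/6 − (1/3)·9.25 = 2.75.
Equilibrium price: P = 87 − 4·12 = 39.

39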